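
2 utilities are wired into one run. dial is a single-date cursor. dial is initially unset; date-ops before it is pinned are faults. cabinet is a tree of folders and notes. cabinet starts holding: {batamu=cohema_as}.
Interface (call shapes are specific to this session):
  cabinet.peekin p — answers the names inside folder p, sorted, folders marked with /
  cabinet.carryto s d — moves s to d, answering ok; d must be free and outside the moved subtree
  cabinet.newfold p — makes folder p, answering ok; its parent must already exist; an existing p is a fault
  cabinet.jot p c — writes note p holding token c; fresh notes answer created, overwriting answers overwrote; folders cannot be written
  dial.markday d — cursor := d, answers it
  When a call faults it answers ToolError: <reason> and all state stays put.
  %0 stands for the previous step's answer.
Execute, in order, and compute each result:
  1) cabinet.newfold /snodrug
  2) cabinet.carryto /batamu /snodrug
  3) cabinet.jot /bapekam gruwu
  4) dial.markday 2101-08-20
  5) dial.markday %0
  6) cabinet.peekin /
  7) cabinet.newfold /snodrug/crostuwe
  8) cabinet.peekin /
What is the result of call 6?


I try newfold passing p→/snodrug, giving ok.
I use carryto passing s→/batamu, d→/snodrug, which returns ToolError: exists.
Now I run jot passing p→/bapekam, c→gruwu, giving created.
Invoking markday passing d→2101-08-20, and observe 2101-08-20.
Then markday passing d→%0, and see 2101-08-20.
I try peekin passing p→/, and observe [bapekam, batamu, snodrug/].
I use newfold passing p→/snodrug/crostuwe, → ok.
I invoke peekin passing p→/, which returns [bapekam, batamu, snodrug/].

Answer: [bapekam, batamu, snodrug/]


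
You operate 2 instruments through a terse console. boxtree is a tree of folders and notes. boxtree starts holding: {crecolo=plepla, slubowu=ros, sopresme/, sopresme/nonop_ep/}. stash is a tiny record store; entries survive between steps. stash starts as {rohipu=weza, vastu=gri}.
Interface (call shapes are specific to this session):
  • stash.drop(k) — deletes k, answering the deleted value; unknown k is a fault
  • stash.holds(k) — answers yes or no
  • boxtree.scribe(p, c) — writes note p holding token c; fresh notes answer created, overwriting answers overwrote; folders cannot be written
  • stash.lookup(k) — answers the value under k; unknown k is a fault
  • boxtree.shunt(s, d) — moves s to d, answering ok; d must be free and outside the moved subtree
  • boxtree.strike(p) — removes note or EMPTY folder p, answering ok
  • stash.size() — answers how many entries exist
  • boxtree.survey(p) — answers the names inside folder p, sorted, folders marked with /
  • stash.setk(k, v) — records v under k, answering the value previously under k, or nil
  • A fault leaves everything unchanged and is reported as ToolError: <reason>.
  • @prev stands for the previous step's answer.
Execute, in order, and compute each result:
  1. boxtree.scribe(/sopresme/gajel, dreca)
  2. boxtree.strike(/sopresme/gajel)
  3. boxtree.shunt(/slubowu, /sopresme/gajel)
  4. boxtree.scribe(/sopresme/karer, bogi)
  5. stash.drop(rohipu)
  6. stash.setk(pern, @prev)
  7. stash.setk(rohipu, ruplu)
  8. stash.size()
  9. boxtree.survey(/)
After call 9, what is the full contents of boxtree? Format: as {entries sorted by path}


% boxtree.scribe p→/sopresme/gajel c→dreca
:: created
% boxtree.strike p→/sopresme/gajel
:: ok
% boxtree.shunt s→/slubowu d→/sopresme/gajel
:: ok
% boxtree.scribe p→/sopresme/karer c→bogi
:: created
% stash.drop k→rohipu
:: weza
% stash.setk k→pern v→@prev
:: nil
% stash.setk k→rohipu v→ruplu
:: nil
% stash.size
:: 3
% boxtree.survey p→/
:: [crecolo, sopresme/]

Answer: {crecolo=plepla, sopresme/, sopresme/gajel=ros, sopresme/karer=bogi, sopresme/nonop_ep/}


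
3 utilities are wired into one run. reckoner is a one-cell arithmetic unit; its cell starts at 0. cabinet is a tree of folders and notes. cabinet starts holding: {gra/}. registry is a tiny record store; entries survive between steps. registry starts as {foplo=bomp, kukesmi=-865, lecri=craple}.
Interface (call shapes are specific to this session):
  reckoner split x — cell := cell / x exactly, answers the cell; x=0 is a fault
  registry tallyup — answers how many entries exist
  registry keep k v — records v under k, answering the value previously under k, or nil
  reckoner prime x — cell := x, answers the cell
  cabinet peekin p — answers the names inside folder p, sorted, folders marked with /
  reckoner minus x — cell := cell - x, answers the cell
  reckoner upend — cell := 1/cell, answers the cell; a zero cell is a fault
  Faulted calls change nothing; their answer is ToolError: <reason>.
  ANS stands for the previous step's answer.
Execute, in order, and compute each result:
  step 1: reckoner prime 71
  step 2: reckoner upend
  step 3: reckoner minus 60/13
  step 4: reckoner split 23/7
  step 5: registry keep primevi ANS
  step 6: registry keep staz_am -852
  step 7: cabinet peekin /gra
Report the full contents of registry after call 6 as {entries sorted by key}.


Answer: {foplo=bomp, kukesmi=-865, lecri=craple, primevi=-29729/21229, staz_am=-852}

Derivation:
==> reckoner prime(71)
<== 71
==> reckoner upend()
<== 1/71
==> reckoner minus(60/13)
<== -4247/923
==> reckoner split(23/7)
<== -29729/21229
==> registry keep(primevi, ANS)
<== nil
==> registry keep(staz_am, -852)
<== nil
==> cabinet peekin(/gra)
<== []


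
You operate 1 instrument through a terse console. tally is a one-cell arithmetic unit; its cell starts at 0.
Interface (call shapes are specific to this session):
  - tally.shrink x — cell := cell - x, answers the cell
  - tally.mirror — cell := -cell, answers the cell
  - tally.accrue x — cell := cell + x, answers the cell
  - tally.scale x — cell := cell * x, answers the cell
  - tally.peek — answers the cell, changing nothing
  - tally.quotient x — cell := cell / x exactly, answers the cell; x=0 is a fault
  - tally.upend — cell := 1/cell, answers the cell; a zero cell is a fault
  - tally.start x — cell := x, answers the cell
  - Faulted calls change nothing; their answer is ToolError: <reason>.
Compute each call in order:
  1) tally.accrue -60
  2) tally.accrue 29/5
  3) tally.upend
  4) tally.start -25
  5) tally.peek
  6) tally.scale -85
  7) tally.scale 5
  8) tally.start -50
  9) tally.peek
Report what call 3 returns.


Answer: -5/271

Derivation:
! 1. tally.accrue(x→-60) => -60
! 2. tally.accrue(x→29/5) => -271/5
! 3. tally.upend() => -5/271
! 4. tally.start(x→-25) => -25
! 5. tally.peek() => -25
! 6. tally.scale(x→-85) => 2125
! 7. tally.scale(x→5) => 10625
! 8. tally.start(x→-50) => -50
! 9. tally.peek() => -50


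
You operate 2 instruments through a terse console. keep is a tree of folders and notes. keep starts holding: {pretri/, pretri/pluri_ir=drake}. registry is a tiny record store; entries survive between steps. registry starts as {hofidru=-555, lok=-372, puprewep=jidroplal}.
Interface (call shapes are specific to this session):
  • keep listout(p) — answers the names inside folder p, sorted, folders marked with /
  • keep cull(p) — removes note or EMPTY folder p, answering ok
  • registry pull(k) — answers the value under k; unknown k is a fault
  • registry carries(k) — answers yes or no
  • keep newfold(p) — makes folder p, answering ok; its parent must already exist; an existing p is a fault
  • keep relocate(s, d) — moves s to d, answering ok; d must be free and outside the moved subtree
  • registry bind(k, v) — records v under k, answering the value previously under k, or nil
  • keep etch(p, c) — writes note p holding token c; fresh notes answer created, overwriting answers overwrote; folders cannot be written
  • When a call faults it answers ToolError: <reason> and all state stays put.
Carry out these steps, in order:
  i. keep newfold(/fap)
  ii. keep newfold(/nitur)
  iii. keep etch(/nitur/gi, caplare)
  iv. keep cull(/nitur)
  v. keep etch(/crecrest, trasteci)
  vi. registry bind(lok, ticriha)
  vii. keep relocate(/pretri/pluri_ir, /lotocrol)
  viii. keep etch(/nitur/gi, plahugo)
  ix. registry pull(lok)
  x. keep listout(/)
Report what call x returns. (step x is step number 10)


% keep newfold p='/fap'
[out] ok
% keep newfold p='/nitur'
[out] ok
% keep etch p='/nitur/gi' c='caplare'
[out] created
% keep cull p='/nitur'
[out] ToolError: not empty
% keep etch p='/crecrest' c='trasteci'
[out] created
% registry bind k='lok' v='ticriha'
[out] -372
% keep relocate s='/pretri/pluri_ir' d='/lotocrol'
[out] ok
% keep etch p='/nitur/gi' c='plahugo'
[out] overwrote
% registry pull k='lok'
[out] ticriha
% keep listout p='/'
[out] [crecrest, fap/, lotocrol, nitur/, pretri/]

Answer: [crecrest, fap/, lotocrol, nitur/, pretri/]


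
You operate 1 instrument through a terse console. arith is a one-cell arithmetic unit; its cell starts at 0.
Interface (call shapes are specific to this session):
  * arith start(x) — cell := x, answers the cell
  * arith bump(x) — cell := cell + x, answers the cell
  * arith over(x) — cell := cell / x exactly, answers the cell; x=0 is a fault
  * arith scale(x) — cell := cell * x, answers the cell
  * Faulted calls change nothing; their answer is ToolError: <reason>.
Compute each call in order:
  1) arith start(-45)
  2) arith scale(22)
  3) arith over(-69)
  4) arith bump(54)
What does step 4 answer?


Answer: 1572/23

Derivation:
Next I call arith start using x: -45, and see -45.
Using arith scale using x: 22, and observe -990.
Calling arith over using x: -69, → 330/23.
Calling arith bump using x: 54: 1572/23.


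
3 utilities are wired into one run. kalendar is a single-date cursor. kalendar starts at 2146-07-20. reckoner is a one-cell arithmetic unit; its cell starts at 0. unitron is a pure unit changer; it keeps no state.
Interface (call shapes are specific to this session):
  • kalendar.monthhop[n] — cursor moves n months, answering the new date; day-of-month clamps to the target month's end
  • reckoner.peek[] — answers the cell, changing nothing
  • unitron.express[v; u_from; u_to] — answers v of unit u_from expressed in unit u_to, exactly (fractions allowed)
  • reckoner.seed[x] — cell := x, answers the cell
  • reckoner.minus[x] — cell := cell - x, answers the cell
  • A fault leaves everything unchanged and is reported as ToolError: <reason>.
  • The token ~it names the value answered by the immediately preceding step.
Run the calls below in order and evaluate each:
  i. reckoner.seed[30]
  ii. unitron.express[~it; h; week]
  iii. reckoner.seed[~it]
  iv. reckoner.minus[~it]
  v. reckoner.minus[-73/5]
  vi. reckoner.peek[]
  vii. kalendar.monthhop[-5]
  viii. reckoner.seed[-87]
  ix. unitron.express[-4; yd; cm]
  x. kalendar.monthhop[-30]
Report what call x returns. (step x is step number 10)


Answer: 2143-08-20

Derivation:
-- 1. seed(x='30') == 30
-- 2. express(v='~it', u_from='h', u_to='week') == 5/28
-- 3. seed(x='~it') == 5/28
-- 4. minus(x='~it') == 0
-- 5. minus(x='-73/5') == 73/5
-- 6. peek() == 73/5
-- 7. monthhop(n='-5') == 2146-02-20
-- 8. seed(x='-87') == -87
-- 9. express(v='-4', u_from='yd', u_to='cm') == -9144/25
-- 10. monthhop(n='-30') == 2143-08-20


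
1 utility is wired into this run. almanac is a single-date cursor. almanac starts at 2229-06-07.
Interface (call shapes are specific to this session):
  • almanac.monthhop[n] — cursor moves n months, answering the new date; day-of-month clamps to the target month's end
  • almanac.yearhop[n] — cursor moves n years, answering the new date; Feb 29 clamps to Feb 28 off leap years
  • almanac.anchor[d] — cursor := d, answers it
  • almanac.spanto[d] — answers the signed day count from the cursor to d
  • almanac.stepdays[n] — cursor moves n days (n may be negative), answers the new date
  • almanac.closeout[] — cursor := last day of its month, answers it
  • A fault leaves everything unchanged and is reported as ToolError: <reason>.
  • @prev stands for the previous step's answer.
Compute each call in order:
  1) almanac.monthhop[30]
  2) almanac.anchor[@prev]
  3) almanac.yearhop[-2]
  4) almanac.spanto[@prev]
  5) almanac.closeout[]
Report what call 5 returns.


Answer: 2229-12-31

Derivation:
> almanac.monthhop n='30'
:: 2231-12-07
> almanac.anchor d='@prev'
:: 2231-12-07
> almanac.yearhop n='-2'
:: 2229-12-07
> almanac.spanto d='@prev'
:: 0
> almanac.closeout
:: 2229-12-31


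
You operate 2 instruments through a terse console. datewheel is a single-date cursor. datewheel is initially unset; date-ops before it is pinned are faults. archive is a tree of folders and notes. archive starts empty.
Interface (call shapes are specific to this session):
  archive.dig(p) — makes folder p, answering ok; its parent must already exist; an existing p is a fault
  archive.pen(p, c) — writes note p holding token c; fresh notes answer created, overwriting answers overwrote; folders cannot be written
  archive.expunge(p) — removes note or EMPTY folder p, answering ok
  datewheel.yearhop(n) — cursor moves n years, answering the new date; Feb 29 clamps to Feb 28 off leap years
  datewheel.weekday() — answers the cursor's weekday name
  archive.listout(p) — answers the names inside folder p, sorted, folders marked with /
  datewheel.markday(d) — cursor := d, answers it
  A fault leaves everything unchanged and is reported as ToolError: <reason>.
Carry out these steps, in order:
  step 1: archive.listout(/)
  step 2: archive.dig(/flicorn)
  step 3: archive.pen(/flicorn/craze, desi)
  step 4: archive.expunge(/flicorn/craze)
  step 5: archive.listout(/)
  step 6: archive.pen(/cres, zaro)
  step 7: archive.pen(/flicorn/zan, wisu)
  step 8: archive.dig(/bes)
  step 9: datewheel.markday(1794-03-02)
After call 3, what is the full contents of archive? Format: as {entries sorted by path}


Act: archive.listout[p='/']
Obs: []
Act: archive.dig[p='/flicorn']
Obs: ok
Act: archive.pen[p='/flicorn/craze'; c='desi']
Obs: created
Act: archive.expunge[p='/flicorn/craze']
Obs: ok
Act: archive.listout[p='/']
Obs: [flicorn/]
Act: archive.pen[p='/cres'; c='zaro']
Obs: created
Act: archive.pen[p='/flicorn/zan'; c='wisu']
Obs: created
Act: archive.dig[p='/bes']
Obs: ok
Act: datewheel.markday[d='1794-03-02']
Obs: 1794-03-02

Answer: {flicorn/, flicorn/craze=desi}


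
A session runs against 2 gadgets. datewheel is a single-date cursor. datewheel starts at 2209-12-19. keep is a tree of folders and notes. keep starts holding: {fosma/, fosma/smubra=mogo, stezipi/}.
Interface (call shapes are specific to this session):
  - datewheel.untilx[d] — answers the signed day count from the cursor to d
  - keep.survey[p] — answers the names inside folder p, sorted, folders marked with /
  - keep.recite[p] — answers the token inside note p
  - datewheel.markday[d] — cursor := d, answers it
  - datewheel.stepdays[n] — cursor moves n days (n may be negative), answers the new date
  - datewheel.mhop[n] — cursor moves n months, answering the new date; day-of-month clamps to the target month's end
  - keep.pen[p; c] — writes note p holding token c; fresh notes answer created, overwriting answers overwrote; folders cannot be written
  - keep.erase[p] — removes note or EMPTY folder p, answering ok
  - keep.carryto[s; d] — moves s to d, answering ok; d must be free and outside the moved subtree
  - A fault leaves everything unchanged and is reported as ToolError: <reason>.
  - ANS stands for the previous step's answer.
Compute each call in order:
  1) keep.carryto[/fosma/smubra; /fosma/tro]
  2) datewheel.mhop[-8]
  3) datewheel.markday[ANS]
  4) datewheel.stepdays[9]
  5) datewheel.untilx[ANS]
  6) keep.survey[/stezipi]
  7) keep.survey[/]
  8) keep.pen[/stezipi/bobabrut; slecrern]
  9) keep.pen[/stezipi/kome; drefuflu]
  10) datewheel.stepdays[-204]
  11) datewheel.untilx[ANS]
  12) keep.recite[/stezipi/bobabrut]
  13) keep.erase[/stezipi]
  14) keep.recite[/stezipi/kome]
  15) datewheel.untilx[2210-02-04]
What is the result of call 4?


Answer: 2209-04-28

Derivation:
·→ keep.carryto(s=/fosma/smubra, d=/fosma/tro)
·← ok
·→ datewheel.mhop(n=-8)
·← 2209-04-19
·→ datewheel.markday(d=ANS)
·← 2209-04-19
·→ datewheel.stepdays(n=9)
·← 2209-04-28
·→ datewheel.untilx(d=ANS)
·← 0
·→ keep.survey(p=/stezipi)
·← []
·→ keep.survey(p=/)
·← [fosma/, stezipi/]
·→ keep.pen(p=/stezipi/bobabrut, c=slecrern)
·← created
·→ keep.pen(p=/stezipi/kome, c=drefuflu)
·← created
·→ datewheel.stepdays(n=-204)
·← 2208-10-06
·→ datewheel.untilx(d=ANS)
·← 0
·→ keep.recite(p=/stezipi/bobabrut)
·← slecrern
·→ keep.erase(p=/stezipi)
·← ToolError: not empty
·→ keep.recite(p=/stezipi/kome)
·← drefuflu
·→ datewheel.untilx(d=2210-02-04)
·← 486


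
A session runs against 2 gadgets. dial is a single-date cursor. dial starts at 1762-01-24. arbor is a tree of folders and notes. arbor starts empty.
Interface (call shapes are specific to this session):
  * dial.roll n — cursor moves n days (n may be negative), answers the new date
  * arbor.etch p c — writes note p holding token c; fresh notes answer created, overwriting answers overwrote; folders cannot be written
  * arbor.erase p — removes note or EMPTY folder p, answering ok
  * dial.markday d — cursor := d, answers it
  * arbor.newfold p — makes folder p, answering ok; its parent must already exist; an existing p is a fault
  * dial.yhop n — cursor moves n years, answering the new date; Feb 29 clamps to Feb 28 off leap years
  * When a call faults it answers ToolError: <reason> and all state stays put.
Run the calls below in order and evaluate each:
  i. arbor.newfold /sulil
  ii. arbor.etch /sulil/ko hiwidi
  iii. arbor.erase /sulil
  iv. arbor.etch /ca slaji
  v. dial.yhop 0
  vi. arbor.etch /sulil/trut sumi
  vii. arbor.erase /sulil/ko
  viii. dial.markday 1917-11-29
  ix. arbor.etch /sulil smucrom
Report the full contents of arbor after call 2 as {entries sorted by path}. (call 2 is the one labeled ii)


==> arbor.newfold(p='/sulil')
<== ok
==> arbor.etch(p='/sulil/ko', c='hiwidi')
<== created
==> arbor.erase(p='/sulil')
<== ToolError: not empty
==> arbor.etch(p='/ca', c='slaji')
<== created
==> dial.yhop(n='0')
<== 1762-01-24
==> arbor.etch(p='/sulil/trut', c='sumi')
<== created
==> arbor.erase(p='/sulil/ko')
<== ok
==> dial.markday(d='1917-11-29')
<== 1917-11-29
==> arbor.etch(p='/sulil', c='smucrom')
<== ToolError: is a directory

Answer: {sulil/, sulil/ko=hiwidi}


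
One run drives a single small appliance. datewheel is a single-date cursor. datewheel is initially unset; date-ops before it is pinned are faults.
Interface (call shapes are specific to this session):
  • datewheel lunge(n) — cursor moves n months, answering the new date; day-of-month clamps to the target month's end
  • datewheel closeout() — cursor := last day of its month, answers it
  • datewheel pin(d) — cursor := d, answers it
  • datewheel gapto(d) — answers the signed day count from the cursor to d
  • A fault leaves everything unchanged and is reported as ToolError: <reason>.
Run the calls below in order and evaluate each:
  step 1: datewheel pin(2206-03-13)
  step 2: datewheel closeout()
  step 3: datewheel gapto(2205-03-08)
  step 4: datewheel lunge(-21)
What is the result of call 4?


Answer: 2204-06-30

Derivation:
% datewheel pin 2206-03-13
[out] 2206-03-13
% datewheel closeout
[out] 2206-03-31
% datewheel gapto 2205-03-08
[out] -388
% datewheel lunge -21
[out] 2204-06-30


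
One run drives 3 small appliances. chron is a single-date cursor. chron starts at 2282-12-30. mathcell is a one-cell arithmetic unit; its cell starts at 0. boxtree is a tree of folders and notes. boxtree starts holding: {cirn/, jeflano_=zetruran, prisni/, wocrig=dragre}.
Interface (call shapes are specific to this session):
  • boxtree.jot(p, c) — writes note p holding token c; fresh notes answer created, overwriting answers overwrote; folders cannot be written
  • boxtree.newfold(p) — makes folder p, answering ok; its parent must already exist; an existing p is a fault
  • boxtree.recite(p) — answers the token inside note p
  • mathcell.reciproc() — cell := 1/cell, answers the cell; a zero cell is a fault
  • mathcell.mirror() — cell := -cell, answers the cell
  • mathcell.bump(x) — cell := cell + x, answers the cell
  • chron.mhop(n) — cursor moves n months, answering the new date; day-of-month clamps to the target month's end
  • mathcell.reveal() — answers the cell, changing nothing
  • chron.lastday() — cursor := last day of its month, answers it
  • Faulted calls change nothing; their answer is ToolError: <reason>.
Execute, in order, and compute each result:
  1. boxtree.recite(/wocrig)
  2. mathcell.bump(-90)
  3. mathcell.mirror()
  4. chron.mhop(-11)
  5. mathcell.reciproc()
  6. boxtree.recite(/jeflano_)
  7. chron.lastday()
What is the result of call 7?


Answer: 2282-01-31

Derivation:
·→ recite(p→/wocrig)
·← dragre
·→ bump(x→-90)
·← -90
·→ mirror()
·← 90
·→ mhop(n→-11)
·← 2282-01-30
·→ reciproc()
·← 1/90
·→ recite(p→/jeflano_)
·← zetruran
·→ lastday()
·← 2282-01-31


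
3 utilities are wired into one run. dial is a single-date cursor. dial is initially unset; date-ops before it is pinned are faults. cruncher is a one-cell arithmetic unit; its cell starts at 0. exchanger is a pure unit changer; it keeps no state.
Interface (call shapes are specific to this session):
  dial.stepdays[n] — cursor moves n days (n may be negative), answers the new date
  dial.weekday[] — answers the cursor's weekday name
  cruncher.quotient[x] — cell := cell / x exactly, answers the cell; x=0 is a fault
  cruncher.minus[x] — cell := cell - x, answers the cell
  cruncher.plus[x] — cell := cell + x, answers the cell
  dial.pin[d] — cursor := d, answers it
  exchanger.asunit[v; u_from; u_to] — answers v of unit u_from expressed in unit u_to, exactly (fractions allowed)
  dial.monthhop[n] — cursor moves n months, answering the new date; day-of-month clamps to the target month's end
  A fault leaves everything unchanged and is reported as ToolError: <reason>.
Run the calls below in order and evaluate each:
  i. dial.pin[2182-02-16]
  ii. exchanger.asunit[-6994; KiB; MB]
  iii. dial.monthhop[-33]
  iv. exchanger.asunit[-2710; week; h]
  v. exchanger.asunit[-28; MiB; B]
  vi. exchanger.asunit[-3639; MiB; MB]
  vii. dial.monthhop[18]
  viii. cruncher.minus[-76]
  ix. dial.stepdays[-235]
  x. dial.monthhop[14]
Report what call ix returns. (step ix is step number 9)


-> dial.pin(d=2182-02-16)
<- 2182-02-16
-> exchanger.asunit(v=-6994, u_from=KiB, u_to=MB)
<- -111904/15625
-> dial.monthhop(n=-33)
<- 2179-05-16
-> exchanger.asunit(v=-2710, u_from=week, u_to=h)
<- -455280
-> exchanger.asunit(v=-28, u_from=MiB, u_to=B)
<- -29360128
-> exchanger.asunit(v=-3639, u_from=MiB, u_to=MB)
<- -59621376/15625
-> dial.monthhop(n=18)
<- 2180-11-16
-> cruncher.minus(x=-76)
<- 76
-> dial.stepdays(n=-235)
<- 2180-03-26
-> dial.monthhop(n=14)
<- 2181-05-26

Answer: 2180-03-26


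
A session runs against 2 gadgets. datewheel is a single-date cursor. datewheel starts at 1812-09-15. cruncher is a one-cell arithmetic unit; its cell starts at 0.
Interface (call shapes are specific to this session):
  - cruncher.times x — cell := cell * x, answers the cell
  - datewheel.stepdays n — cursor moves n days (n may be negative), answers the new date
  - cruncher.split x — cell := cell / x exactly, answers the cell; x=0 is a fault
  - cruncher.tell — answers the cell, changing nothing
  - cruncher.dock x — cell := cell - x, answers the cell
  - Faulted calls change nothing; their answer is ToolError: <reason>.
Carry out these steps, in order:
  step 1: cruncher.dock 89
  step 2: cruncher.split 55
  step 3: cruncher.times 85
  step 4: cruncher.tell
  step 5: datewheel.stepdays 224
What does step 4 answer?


I run cruncher.dock using x→89, yielding -89.
Next I call cruncher.split using x→55, which returns -89/55.
I invoke cruncher.times using x→85, and observe -1513/11.
I invoke cruncher.tell, → -1513/11.
Calling datewheel.stepdays using n→224, and observe 1813-04-27.

Answer: -1513/11


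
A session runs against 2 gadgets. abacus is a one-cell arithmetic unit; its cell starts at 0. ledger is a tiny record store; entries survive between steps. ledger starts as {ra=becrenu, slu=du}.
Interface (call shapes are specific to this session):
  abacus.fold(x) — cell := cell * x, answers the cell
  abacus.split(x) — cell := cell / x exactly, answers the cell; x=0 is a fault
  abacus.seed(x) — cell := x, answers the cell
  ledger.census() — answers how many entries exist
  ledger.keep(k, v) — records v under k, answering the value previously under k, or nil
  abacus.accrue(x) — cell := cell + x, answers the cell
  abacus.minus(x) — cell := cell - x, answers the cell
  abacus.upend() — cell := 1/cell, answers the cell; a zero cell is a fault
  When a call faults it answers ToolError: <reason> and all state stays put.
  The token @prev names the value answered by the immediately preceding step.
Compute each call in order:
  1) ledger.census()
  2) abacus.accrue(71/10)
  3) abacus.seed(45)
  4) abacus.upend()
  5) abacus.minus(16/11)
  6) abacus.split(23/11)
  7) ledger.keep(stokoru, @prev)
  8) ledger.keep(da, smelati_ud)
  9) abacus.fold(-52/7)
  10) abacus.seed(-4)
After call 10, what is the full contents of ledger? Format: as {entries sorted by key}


·→ ledger.census()
·← 2
·→ abacus.accrue(x=71/10)
·← 71/10
·→ abacus.seed(x=45)
·← 45
·→ abacus.upend()
·← 1/45
·→ abacus.minus(x=16/11)
·← -709/495
·→ abacus.split(x=23/11)
·← -709/1035
·→ ledger.keep(k=stokoru, v=@prev)
·← nil
·→ ledger.keep(k=da, v=smelati_ud)
·← nil
·→ abacus.fold(x=-52/7)
·← 36868/7245
·→ abacus.seed(x=-4)
·← -4

Answer: {da=smelati_ud, ra=becrenu, slu=du, stokoru=-709/1035}


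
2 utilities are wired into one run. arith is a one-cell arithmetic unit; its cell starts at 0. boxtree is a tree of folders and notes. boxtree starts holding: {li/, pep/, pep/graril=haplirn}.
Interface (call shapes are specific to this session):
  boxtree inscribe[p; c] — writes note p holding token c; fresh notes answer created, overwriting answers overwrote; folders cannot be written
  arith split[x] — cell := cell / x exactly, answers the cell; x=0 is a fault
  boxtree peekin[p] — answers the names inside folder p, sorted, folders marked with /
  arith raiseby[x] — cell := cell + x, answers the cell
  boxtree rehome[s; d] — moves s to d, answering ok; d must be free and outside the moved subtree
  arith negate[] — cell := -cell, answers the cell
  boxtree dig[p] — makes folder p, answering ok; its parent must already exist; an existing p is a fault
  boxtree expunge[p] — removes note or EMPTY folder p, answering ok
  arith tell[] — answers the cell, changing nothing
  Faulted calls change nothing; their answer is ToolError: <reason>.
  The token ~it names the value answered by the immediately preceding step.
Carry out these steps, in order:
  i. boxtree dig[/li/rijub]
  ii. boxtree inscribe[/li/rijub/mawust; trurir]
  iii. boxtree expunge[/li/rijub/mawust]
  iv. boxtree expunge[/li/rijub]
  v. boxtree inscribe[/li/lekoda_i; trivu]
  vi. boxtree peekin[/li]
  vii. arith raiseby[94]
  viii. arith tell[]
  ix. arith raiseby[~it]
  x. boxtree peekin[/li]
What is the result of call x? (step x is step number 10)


Answer: [lekoda_i]

Derivation:
Then boxtree dig with p=/li/rijub, and see ok.
Then boxtree inscribe with p=/li/rijub/mawust, c=trurir, and see created.
Next I call boxtree expunge with p=/li/rijub/mawust, and get ok.
I use boxtree expunge with p=/li/rijub, and observe ok.
Invoking boxtree inscribe with p=/li/lekoda_i, c=trivu: created.
Using boxtree peekin with p=/li, giving [lekoda_i].
Next I call arith raiseby with x=94, and see 94.
I call arith tell, which returns 94.
I invoke arith raiseby with x=~it, and observe 188.
I try boxtree peekin with p=/li, giving [lekoda_i].


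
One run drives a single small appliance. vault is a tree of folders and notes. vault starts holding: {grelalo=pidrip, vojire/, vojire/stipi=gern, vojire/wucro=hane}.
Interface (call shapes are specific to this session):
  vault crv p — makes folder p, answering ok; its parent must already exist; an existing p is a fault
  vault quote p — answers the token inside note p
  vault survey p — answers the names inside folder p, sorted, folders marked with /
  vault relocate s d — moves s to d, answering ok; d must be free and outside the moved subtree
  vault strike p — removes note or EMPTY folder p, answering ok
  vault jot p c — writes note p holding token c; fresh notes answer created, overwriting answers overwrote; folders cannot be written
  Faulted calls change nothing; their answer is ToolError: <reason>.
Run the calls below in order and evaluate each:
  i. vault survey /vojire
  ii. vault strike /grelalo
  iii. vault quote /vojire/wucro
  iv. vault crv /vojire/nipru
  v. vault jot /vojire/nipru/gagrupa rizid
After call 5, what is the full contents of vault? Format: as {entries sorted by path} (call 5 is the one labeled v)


Answer: {vojire/, vojire/nipru/, vojire/nipru/gagrupa=rizid, vojire/stipi=gern, vojire/wucro=hane}

Derivation:
% 1. vault survey(p='/vojire') => [stipi, wucro]
% 2. vault strike(p='/grelalo') => ok
% 3. vault quote(p='/vojire/wucro') => hane
% 4. vault crv(p='/vojire/nipru') => ok
% 5. vault jot(p='/vojire/nipru/gagrupa', c='rizid') => created


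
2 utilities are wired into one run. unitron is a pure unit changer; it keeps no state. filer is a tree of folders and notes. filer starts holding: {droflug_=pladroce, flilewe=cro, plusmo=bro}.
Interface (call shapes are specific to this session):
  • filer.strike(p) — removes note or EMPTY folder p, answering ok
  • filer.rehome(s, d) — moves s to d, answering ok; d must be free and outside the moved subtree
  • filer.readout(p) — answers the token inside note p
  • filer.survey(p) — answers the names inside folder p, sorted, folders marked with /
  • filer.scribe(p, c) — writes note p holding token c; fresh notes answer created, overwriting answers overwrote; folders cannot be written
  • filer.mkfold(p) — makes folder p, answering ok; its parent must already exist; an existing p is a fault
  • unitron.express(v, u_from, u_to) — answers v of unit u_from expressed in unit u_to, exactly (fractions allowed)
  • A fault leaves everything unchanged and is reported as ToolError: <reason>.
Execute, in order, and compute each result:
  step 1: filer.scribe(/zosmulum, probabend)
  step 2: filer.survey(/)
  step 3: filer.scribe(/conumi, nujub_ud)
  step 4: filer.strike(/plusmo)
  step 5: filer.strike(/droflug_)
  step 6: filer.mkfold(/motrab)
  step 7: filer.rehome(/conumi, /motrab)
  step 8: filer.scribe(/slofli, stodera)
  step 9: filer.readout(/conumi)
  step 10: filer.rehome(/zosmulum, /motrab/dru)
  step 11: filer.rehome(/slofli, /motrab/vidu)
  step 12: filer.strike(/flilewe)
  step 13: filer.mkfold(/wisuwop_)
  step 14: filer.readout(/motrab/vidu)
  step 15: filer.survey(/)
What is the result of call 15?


Answer: [conumi, motrab/, wisuwop_/]

Derivation:
> filer.scribe p→/zosmulum c→probabend
:: created
> filer.survey p→/
:: [droflug_, flilewe, plusmo, zosmulum]
> filer.scribe p→/conumi c→nujub_ud
:: created
> filer.strike p→/plusmo
:: ok
> filer.strike p→/droflug_
:: ok
> filer.mkfold p→/motrab
:: ok
> filer.rehome s→/conumi d→/motrab
:: ToolError: exists
> filer.scribe p→/slofli c→stodera
:: created
> filer.readout p→/conumi
:: nujub_ud
> filer.rehome s→/zosmulum d→/motrab/dru
:: ok
> filer.rehome s→/slofli d→/motrab/vidu
:: ok
> filer.strike p→/flilewe
:: ok
> filer.mkfold p→/wisuwop_
:: ok
> filer.readout p→/motrab/vidu
:: stodera
> filer.survey p→/
:: [conumi, motrab/, wisuwop_/]


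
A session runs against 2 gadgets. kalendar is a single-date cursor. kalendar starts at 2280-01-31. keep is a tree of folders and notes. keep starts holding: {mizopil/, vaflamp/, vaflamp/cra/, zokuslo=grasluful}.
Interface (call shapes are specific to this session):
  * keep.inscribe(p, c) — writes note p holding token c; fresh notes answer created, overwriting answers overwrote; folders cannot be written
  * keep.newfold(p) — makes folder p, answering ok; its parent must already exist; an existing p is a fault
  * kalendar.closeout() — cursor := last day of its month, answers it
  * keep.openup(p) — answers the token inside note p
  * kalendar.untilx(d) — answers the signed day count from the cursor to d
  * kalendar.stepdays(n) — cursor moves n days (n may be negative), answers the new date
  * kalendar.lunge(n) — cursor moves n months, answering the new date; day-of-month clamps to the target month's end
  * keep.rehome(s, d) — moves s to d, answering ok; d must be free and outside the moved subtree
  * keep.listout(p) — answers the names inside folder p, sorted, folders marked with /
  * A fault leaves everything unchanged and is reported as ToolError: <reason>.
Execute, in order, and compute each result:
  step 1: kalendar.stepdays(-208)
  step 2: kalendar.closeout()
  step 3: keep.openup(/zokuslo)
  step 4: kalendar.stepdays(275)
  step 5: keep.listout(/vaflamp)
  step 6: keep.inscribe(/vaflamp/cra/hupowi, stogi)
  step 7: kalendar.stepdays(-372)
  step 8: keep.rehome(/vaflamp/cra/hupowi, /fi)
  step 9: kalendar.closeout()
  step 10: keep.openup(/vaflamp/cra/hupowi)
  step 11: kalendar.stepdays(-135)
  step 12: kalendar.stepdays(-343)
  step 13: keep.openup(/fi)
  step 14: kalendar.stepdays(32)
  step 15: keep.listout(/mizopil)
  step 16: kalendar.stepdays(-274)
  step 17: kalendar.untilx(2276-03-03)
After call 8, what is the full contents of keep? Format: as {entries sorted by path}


>> kalendar.stepdays(n→-208)
<< 2279-07-07
>> kalendar.closeout()
<< 2279-07-31
>> keep.openup(p→/zokuslo)
<< grasluful
>> kalendar.stepdays(n→275)
<< 2280-05-01
>> keep.listout(p→/vaflamp)
<< [cra/]
>> keep.inscribe(p→/vaflamp/cra/hupowi, c→stogi)
<< created
>> kalendar.stepdays(n→-372)
<< 2279-04-25
>> keep.rehome(s→/vaflamp/cra/hupowi, d→/fi)
<< ok
>> kalendar.closeout()
<< 2279-04-30
>> keep.openup(p→/vaflamp/cra/hupowi)
<< ToolError: not found
>> kalendar.stepdays(n→-135)
<< 2278-12-16
>> kalendar.stepdays(n→-343)
<< 2278-01-07
>> keep.openup(p→/fi)
<< stogi
>> kalendar.stepdays(n→32)
<< 2278-02-08
>> keep.listout(p→/mizopil)
<< []
>> kalendar.stepdays(n→-274)
<< 2277-05-10
>> kalendar.untilx(d→2276-03-03)
<< -433

Answer: {fi=stogi, mizopil/, vaflamp/, vaflamp/cra/, zokuslo=grasluful}


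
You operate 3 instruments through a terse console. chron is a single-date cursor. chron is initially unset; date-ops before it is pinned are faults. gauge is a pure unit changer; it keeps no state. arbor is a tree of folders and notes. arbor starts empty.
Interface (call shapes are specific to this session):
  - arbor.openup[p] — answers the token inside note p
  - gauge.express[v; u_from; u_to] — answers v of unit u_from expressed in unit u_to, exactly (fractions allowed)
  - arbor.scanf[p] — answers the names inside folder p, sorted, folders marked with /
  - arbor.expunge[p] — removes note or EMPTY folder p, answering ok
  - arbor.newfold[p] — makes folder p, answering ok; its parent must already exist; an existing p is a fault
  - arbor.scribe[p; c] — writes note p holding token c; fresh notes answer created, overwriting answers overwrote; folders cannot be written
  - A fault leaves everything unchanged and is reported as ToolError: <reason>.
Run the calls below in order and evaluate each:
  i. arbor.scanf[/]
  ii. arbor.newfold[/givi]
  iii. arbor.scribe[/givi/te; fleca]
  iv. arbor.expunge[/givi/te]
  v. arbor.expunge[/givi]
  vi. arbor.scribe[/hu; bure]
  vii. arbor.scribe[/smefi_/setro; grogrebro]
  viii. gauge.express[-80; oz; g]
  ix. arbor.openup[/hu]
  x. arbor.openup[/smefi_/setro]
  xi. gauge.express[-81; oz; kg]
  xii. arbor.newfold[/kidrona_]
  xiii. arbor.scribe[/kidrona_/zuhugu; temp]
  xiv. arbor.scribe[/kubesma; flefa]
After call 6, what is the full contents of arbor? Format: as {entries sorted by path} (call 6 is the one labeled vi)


[in] arbor.scanf p→/
  []
[in] arbor.newfold p→/givi
  ok
[in] arbor.scribe p→/givi/te c→fleca
  created
[in] arbor.expunge p→/givi/te
  ok
[in] arbor.expunge p→/givi
  ok
[in] arbor.scribe p→/hu c→bure
  created
[in] arbor.scribe p→/smefi_/setro c→grogrebro
  ToolError: no parent
[in] gauge.express v→-80 u_from→oz u_to→g
  -45359237/20000
[in] arbor.openup p→/hu
  bure
[in] arbor.openup p→/smefi_/setro
  ToolError: not found
[in] gauge.express v→-81 u_from→oz u_to→kg
  -3674098197/1600000000
[in] arbor.newfold p→/kidrona_
  ok
[in] arbor.scribe p→/kidrona_/zuhugu c→temp
  created
[in] arbor.scribe p→/kubesma c→flefa
  created

Answer: {hu=bure}


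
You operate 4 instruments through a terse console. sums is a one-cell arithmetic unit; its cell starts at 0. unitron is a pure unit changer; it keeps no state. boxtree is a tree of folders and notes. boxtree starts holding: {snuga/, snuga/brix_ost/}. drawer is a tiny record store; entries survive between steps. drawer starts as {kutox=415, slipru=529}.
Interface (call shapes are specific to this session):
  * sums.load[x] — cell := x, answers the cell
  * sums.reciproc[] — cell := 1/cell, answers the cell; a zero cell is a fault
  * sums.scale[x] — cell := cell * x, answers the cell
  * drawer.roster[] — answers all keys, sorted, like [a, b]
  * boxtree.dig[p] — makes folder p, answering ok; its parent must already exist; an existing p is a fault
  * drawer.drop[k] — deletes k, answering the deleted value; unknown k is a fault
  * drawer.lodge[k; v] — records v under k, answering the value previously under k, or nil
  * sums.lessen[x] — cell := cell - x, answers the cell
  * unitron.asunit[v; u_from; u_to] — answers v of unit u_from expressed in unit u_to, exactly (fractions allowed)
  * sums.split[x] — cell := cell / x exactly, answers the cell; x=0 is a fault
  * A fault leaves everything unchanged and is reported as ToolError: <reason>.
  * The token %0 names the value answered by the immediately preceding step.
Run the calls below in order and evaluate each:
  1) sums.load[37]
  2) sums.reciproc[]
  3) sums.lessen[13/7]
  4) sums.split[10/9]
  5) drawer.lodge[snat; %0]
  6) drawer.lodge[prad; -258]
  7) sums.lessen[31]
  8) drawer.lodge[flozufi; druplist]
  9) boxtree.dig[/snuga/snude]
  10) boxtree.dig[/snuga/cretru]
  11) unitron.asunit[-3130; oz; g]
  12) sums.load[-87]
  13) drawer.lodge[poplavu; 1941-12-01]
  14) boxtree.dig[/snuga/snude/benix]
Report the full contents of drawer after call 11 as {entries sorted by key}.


Then load on x='37', yielding 37.
Next I call reciproc(): 1/37.
Invoking lessen on x='13/7', — result: -474/259.
Using split on x='10/9', which returns -2133/1295.
I call lodge on k='snat', v='%0', and observe nil.
I call lodge on k='prad', v='-258', giving nil.
Calling lessen on x='31': -42278/1295.
I invoke lodge on k='flozufi', v='druplist', and get nil.
Now I run dig on p='/snuga/snude', which returns ok.
I call dig on p='/snuga/cretru', giving ok.
Invoking asunit on v='-3130', u_from='oz', u_to='g', which returns -14197441181/160000.
I try load on x='-87', and see -87.
Next I call lodge on k='poplavu', v='1941-12-01', which returns nil.
I call dig on p='/snuga/snude/benix', giving ok.

Answer: {flozufi=druplist, kutox=415, prad=-258, slipru=529, snat=-2133/1295}


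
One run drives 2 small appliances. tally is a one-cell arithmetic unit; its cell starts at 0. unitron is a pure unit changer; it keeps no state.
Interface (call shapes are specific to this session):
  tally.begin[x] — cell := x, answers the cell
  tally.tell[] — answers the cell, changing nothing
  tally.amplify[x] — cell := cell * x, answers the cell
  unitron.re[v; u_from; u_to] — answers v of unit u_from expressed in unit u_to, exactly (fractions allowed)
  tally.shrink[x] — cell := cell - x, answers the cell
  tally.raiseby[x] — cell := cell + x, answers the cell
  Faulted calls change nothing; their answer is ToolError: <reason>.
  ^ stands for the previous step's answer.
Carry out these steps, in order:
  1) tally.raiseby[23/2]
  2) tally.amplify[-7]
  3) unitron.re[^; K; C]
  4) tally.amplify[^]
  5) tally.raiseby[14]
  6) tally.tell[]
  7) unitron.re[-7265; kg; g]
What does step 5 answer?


% tally.raiseby(x: 23/2) : 23/2
% tally.amplify(x: -7) : -161/2
% unitron.re(v: ^, u_from: K, u_to: C) : -7073/20
% tally.amplify(x: ^) : 1138753/40
% tally.raiseby(x: 14) : 1139313/40
% tally.tell() : 1139313/40
% unitron.re(v: -7265, u_from: kg, u_to: g) : -7265000

Answer: 1139313/40
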